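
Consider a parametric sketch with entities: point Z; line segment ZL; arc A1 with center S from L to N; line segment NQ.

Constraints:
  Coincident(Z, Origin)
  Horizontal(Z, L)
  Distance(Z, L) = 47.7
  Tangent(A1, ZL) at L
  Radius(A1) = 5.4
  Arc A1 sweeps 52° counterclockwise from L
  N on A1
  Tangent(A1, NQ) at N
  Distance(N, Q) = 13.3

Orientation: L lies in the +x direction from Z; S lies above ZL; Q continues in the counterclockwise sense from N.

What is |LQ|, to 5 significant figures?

17.678

On A1, L sits at bearing -90° from S; a 52° counterclockwise sweep puts N at bearing -38°, so N = S + 5.4·(cos -38°, sin -38°) = (51.955, 2.0754). A1 meets NQ tangentially, so SN is at right angles to NQ, so NQ runs along (−sin -38°, cos -38°); with |NQ| = 13.3, Q = (60.144, 12.556). Then |LQ| = |Q − L| = 17.678.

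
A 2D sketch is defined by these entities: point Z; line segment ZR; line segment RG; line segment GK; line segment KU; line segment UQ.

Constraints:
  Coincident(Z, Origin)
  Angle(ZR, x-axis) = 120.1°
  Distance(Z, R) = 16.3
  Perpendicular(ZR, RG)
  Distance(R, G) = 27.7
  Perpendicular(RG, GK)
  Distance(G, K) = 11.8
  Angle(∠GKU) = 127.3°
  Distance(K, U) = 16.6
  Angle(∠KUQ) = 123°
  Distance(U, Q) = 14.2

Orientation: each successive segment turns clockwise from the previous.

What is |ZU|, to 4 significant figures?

15.52

Z is at the origin; ZR runs at 120.1° with length 16.3, so R = (-8.175, 14.10). ZR ⟂ RG, so RG runs at 30.10°; with |RG| = 27.7, G = (15.79, 27.99). The perpendicularity gives GK at right angles to RG, so GK runs at -59.90°; with |GK| = 11.8, K = (21.71, 17.79). ∠GKU = 127.3° gives KU at -112.6° from the x-axis; with |KU| = 16.6, U = (15.33, 2.460). Then |ZU| = |U − Z| = 15.52.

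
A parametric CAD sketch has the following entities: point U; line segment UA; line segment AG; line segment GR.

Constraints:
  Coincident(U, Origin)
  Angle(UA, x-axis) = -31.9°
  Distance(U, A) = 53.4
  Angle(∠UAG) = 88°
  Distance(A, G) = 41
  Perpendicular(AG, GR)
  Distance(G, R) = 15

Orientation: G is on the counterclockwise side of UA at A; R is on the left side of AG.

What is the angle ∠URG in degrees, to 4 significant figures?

134.4°

U is at the origin; UA runs at -31.9° with length 53.4, so A = 53.4·(cos -31.9°, sin -31.9°) = (45.34, -28.22). ∠UAG = 88.0°, so AG runs at -31.9° + (180° − 88.0°) = 60.10° from the x-axis; with |AG| = 41.0, G = A + 41.0·(cos 60.10°, sin 60.10°) = (65.77, 7.324). AG ⟂ GR; with |GR| = 15.0 on the left of AG, R = G + 15.0·(-0.8669, 0.4985) = (52.77, 14.80). Then cos ∠URG = RU·RG / (|RU||RG|), giving 134.4°.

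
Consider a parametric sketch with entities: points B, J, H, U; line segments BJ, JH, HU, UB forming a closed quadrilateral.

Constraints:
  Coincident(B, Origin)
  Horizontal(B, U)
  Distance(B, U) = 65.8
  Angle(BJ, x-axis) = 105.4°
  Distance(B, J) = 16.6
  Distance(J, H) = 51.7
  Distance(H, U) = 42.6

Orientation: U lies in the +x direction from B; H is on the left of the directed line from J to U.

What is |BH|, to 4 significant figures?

56.32

B is at the origin; B and U share the same y with |BU| = 65.8 and U in +x, so U = (65.8, 0). BJ runs at 105.4° with |BJ| = 16.6, so J = (-4.408, 16.00). H is determined by |JH| = 51.7 and |HU| = 42.6 together: it lies at the intersection of circle(J, 51.7) and circle(U, 42.6). With |JU| = 72.01, the foot of the radical line on JU is 41.96 from J and the perpendicular offset is √(51.7² − 41.96²) = 30.20. Taking the left-of-JU solution: H = (43.22, 36.12).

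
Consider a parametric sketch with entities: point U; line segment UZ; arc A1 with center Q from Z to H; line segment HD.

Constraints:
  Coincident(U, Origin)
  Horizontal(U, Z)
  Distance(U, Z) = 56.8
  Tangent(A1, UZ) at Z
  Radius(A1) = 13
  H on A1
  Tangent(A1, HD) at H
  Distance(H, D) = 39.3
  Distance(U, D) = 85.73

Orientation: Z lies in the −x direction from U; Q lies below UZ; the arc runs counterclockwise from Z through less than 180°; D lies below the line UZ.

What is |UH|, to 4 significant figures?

71.13

Checks: U.y = 0.00, Z.y = 0.00 ✓; |UZ| = 56.80 ✓; |QH| = 13.00 ✓; ∠(QH, HD) = 90.00° ✓; |HD| = 39.30 ✓; |UD| = 85.73 ✓.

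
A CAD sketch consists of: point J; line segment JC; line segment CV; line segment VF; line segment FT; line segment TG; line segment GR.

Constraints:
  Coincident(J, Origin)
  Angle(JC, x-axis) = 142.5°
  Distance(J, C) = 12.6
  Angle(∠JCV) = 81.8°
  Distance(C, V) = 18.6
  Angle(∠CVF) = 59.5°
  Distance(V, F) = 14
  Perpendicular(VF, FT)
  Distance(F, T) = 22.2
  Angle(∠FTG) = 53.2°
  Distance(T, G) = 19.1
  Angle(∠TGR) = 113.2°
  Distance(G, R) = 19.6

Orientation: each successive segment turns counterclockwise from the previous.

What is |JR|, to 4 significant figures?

22.91

J is at the origin; JC runs at 142.5° with length 12.6, so C = (-9.996, 7.670). ∠JCV = 81.8° gives CV at -119.3° from the x-axis; with |CV| = 18.6, V = (-19.10, -8.550). ∠CVF = 59.5° gives VF at 1.200° from the x-axis; with |VF| = 14.0, F = (-5.102, -8.257). VF is perpendicular to FT, so FT runs at 91.20°; with |FT| = 22.2, T = (-5.567, 13.94). ∠FTG = 53.2° gives TG at -142.0° from the x-axis; with |TG| = 19.1, G = (-20.62, 2.179). ∠TGR = 113.2° gives GR at -75.20° from the x-axis; with |GR| = 19.6, R = (-15.61, -16.77). Then |JR| = |R − J| = 22.91.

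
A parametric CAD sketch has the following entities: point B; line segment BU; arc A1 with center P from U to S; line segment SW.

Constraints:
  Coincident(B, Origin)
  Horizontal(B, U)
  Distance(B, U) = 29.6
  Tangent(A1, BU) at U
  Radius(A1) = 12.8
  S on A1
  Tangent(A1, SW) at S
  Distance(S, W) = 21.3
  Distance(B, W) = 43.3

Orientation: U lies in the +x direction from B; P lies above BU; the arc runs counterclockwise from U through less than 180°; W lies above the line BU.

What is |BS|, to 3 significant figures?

44.3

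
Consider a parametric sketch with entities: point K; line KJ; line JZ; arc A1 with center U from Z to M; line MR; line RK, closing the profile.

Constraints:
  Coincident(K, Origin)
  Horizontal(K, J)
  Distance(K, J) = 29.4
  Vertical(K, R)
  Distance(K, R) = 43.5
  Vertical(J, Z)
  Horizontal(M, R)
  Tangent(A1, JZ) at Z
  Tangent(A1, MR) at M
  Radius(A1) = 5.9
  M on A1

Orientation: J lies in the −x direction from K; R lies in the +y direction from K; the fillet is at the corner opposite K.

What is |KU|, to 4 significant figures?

44.34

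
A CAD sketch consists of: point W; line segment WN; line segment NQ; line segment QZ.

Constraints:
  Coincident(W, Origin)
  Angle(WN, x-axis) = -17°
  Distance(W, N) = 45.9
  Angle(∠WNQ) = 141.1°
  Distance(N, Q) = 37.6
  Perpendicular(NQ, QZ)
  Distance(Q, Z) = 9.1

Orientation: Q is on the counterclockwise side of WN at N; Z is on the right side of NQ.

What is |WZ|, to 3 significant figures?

82.5

∠WNQ = 141.1°, so NQ runs at -17.0° + (180° − 141.1°) = 21.9° from the x-axis; with |NQ| = 37.6, Q = N + 37.6·(cos 21.9°, sin 21.9°) = (78.8, 0.604). The perpendicularity gives QZ at right angles to NQ; with |QZ| = 9.1 on the right of NQ, Z = Q + 9.1·(0.373, -0.928) = (82.2, -7.84). Then |WZ| = |Z − W| = 82.5.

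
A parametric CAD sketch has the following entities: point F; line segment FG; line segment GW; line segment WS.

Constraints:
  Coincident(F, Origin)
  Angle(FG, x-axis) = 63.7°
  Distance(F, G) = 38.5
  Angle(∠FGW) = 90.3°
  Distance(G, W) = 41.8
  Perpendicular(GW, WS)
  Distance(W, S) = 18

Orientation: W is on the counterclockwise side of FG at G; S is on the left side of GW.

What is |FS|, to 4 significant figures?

46.74

F is at the origin; FG runs at 63.7° with length 38.5, so G = 38.5·(cos 63.7°, sin 63.7°) = (17.06, 34.51). ∠FGW = 90.3°, so GW runs at 63.7° + (180° − 90.3°) = 153.4° from the x-axis; with |GW| = 41.8, W = G + 41.8·(cos 153.4°, sin 153.4°) = (-20.32, 53.23). GW ⟂ WS; with |WS| = 18.0 on the left of GW, S = W + 18.0·(-0.4478, -0.8942) = (-28.38, 37.14). Then |FS| = |S − F| = 46.74.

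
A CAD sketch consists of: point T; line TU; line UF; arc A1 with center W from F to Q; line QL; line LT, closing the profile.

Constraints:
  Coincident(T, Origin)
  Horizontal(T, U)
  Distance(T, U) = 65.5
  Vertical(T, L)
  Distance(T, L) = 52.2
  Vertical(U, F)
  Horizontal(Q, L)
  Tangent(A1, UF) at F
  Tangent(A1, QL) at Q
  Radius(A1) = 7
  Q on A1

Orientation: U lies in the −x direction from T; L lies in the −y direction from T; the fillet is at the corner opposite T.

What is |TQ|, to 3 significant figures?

78.4

The virtual corner opposite T is at (-65.5, -52.2). Since A1 is tangent to UF there, WF ⟂ UF and the tangent condition forces WQ to be normal to QL, with radius 7.0, so the center W sits 7.0 in from both sides at W = (-58.5, -45.2). That places the tangent points at F = (-65.5, -45.2) on UF and Q = (-58.5, -52.2) on QL. Then |TQ| = |Q − T| = 78.4.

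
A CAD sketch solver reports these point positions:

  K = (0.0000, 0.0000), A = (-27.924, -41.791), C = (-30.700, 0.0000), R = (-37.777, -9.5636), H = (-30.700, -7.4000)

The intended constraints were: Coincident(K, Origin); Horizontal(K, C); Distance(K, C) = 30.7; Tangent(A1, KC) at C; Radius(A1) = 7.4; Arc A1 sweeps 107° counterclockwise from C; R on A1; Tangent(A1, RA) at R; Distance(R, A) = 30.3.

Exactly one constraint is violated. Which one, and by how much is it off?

Distance(R, A) = 30.3 — off by 3.40.

K = (0.00, 0.00) ✓; K.y = 0.00, C.y = 0.00 ✓; |KC| = 30.70 ✓; ∠(HC, CK) = 90.00° ✓; |HC| = 7.400 ✓; bearing(H→R) − bearing(H→C) = 107.0° ✓; |HR| = 7.400 ✓; ∠(HR, RA) = 90.00° ✓; |RA| = 33.70 ✗.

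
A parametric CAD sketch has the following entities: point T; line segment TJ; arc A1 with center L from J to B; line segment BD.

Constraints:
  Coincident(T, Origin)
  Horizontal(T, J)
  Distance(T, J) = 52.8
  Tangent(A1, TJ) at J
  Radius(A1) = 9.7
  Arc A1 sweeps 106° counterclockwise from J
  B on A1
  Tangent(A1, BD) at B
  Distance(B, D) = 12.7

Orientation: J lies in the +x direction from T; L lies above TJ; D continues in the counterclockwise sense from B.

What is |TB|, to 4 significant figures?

63.34

Tangency of A1 to TJ means the radius LJ is perpendicular to TJ, so L = J + (0, 9.7) = (52.80, 9.700). On A1, J sits at bearing -90° from L; a 106° counterclockwise sweep puts B at bearing 16°, so B = L + 9.7·(cos 16°, sin 16°) = (62.12, 12.37). Then |TB| = |B − T| = 63.34.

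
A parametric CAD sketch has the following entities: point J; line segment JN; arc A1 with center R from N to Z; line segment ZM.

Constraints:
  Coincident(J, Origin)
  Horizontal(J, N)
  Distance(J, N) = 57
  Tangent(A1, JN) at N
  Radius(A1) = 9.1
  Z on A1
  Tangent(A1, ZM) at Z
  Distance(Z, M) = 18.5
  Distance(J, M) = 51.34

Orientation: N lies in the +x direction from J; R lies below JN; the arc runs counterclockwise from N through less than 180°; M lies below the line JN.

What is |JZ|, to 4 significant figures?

48.63

Checks: |RZ| = 9.100 ✓; ∠(RZ, ZM) = 90.00° ✓; |ZM| = 18.50 ✓; |JM| = 51.34 ✓.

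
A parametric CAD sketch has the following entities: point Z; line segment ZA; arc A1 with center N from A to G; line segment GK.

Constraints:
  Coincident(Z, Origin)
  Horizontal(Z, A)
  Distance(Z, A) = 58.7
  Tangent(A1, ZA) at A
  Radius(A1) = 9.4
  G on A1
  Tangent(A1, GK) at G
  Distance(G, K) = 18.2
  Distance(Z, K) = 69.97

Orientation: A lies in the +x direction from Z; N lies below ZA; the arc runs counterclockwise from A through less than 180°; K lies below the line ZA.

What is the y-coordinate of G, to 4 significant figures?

-15.56

Checks: |NG| = 9.400 ✓; ∠(NG, GK) = 90.00° ✓; |GK| = 18.20 ✓; |ZK| = 69.97 ✓.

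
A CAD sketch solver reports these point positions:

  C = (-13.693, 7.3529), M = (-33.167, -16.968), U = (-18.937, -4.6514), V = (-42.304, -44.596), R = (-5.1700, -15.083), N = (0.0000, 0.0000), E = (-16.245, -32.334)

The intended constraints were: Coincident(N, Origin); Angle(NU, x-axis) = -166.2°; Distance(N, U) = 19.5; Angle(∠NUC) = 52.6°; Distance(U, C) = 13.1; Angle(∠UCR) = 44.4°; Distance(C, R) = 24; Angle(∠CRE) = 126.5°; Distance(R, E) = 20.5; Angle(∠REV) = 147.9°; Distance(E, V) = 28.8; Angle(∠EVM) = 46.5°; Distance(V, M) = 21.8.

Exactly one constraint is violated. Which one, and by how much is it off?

Distance(V, M) = 21.8 — off by 7.30.

N = (0.00, 0.00) ✓; NU at -166.2° ✓; |NU| = 19.50 ✓; ∠NUC = 52.60° ✓; |UC| = 13.10 ✓; ∠UCR = 44.40° ✓; |CR| = 24.00 ✓; ∠CRE = 126.5° ✓; |RE| = 20.50 ✓; ∠REV = 147.9° ✓; |EV| = 28.80 ✓; ∠EVM = 46.50° ✓; |VM| = 29.10 ✗.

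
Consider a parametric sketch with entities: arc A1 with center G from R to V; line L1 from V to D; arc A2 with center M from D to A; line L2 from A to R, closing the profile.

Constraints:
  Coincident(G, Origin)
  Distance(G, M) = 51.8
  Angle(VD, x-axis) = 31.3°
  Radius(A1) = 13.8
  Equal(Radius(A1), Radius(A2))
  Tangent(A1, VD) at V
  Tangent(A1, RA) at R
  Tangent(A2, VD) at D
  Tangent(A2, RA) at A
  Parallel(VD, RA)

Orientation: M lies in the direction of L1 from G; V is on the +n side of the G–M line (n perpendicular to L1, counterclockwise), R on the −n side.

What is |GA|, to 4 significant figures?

53.61

Tangency of A1 to both parallel lines with radius 13.8 puts V and R at G ± 13.8·n: V = (-7.169, 11.79), R = (7.169, -11.79). Equal radii place D and A the same way about M: D = M + 13.8·n = (37.09, 38.70), A = M − 13.8·n = (51.43, 15.12). Then |GA| = |A − G| = 53.61.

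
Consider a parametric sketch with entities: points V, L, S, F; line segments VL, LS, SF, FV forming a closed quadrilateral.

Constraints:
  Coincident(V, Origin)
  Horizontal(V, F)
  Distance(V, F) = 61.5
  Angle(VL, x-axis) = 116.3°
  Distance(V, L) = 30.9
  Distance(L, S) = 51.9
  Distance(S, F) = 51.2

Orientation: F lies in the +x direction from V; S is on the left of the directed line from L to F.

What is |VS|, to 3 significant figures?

56.7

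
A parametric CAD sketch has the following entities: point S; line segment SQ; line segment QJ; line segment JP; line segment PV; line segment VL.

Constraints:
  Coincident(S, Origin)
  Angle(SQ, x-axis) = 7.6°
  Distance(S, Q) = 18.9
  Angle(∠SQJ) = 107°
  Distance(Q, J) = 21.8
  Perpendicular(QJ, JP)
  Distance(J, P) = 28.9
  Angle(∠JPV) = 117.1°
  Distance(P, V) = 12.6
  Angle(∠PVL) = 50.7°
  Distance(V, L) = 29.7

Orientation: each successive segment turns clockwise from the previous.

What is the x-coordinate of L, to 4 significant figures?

20.65

S is at the origin; SQ runs at 7.6° with length 18.9, so Q = (18.73, 2.500). ∠SQJ = 107.0° gives QJ at -65.40° from the x-axis; with |QJ| = 21.8, J = (27.81, -17.32). QJ ⟂ JP, so JP runs at -155.4°; with |JP| = 28.9, P = (1.532, -29.35). ∠JPV = 117.1° gives PV at 141.7° from the x-axis; with |PV| = 12.6, V = (-8.356, -21.54). ∠PVL = 50.7° gives VL at 12.40° from the x-axis; with |VL| = 29.7, L = (20.65, -15.17). So L.x = 20.65.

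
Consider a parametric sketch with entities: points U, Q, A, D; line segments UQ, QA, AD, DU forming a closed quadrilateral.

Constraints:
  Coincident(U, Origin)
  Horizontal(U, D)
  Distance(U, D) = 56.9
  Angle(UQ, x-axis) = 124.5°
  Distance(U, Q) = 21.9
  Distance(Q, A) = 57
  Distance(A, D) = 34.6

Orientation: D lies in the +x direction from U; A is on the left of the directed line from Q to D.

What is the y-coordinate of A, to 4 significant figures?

31.66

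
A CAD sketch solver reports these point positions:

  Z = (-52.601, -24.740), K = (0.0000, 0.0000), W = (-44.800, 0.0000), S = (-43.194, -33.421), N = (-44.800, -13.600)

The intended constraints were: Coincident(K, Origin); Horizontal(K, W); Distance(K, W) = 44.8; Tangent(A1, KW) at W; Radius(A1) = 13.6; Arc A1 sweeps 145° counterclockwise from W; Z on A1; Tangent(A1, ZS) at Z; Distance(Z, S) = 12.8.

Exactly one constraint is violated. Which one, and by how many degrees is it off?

Tangent(A1, ZS) at Z — off by 7.70°.

K = (0.00, 0.00) ✓; K.y = 0.00, W.y = 0.00 ✓; |KW| = 44.80 ✓; ∠(NW, WK) = 90.00° ✓; |NW| = 13.60 ✓; bearing(N→Z) − bearing(N→W) = 145.0° ✓; |NZ| = 13.60 ✓; ∠(NZ, ZS) = 97.70° ✗; |ZS| = 12.80 ✓.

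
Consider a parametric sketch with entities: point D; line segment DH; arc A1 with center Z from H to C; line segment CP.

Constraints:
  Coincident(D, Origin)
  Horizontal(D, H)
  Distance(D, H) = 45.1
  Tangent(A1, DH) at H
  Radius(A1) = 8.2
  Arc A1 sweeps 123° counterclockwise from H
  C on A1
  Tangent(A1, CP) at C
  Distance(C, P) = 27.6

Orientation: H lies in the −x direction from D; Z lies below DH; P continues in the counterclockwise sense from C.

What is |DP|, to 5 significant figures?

51.454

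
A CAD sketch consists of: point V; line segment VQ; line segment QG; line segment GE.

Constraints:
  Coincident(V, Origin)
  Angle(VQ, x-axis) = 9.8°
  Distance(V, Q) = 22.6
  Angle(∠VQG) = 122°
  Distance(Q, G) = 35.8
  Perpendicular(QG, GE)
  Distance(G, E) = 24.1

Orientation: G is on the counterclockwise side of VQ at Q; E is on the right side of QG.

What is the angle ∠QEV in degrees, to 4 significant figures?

8.216°

V is at the origin; VQ runs at 9.8° with length 22.6, so Q = 22.6·(cos 9.8°, sin 9.8°) = (22.27, 3.847). ∠VQG = 122.0°, so QG runs at 9.8° + (180° − 122.0°) = 67.80° from the x-axis; with |QG| = 35.8, G = Q + 35.8·(cos 67.80°, sin 67.80°) = (35.80, 36.99). QG ⟂ GE; with |GE| = 24.1 on the right of QG, E = G + 24.1·(0.9259, -0.3778) = (58.11, 27.89). Then cos ∠QEV = EQ·EV / (|EQ||EV|), giving 8.216°.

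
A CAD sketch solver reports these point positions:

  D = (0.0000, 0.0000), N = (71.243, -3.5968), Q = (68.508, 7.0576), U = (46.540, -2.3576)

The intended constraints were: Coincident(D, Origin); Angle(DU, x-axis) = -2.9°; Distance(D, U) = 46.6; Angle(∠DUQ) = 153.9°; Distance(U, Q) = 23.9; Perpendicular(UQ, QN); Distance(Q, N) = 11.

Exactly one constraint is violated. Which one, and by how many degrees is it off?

Perpendicular(UQ, QN) — off by 8.80°.

D = (0.00, 0.00) ✓; DU at -2.900° ✓; |DU| = 46.60 ✓; ∠DUQ = 153.9° ✓; |UQ| = 23.90 ✓; ∠(UQ, QN) = 98.80° ✗; |QN| = 11.00 ✓.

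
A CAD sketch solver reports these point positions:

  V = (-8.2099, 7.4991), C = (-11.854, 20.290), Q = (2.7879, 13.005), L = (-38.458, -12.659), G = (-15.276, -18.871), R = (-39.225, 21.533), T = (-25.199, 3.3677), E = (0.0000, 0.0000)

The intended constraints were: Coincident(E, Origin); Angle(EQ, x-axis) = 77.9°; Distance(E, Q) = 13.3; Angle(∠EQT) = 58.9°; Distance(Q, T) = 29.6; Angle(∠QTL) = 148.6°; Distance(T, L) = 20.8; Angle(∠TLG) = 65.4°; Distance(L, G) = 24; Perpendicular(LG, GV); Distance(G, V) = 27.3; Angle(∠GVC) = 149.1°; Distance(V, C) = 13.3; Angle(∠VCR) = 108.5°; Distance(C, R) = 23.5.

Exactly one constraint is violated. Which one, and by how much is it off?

Distance(C, R) = 23.5 — off by 3.90.

E = (0.00, 0.00) ✓; EQ at 77.90° ✓; |EQ| = 13.30 ✓; ∠EQT = 58.90° ✓; |QT| = 29.60 ✓; ∠QTL = 148.6° ✓; |TL| = 20.80 ✓; ∠TLG = 65.40° ✓; |LG| = 24.00 ✓; ∠(LG, GV) = 90.00° ✓; |GV| = 27.30 ✓; ∠GVC = 149.1° ✓; |VC| = 13.30 ✓; ∠VCR = 108.5° ✓; |CR| = 27.40 ✗.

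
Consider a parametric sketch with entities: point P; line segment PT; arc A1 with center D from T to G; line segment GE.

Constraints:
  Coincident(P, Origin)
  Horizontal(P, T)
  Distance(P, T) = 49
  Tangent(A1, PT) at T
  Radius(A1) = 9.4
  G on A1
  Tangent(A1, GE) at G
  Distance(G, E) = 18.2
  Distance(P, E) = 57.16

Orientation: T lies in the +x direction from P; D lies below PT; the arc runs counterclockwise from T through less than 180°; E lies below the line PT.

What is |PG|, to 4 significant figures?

42.81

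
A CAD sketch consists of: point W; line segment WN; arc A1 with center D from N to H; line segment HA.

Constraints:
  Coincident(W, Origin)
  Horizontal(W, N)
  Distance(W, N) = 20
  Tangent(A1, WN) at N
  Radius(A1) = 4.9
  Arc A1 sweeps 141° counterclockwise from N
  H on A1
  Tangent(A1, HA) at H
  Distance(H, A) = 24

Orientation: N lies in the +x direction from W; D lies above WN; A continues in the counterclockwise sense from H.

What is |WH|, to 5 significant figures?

24.672

W is at the origin; W and N share the same y with |WN| = 20.0 and N on the +x side, so N = (20.000, 0.0000). A1 meets WN tangentially, so DN is at right angles to WN, so D = N + (0, 4.9) = (20.000, 4.9000). On A1, N sits at bearing -90° from D; a 141° counterclockwise sweep puts H at bearing 51°, so H = D + 4.9·(cos 51°, sin 51°) = (23.084, 8.7080). Then |WH| = |H − W| = 24.672.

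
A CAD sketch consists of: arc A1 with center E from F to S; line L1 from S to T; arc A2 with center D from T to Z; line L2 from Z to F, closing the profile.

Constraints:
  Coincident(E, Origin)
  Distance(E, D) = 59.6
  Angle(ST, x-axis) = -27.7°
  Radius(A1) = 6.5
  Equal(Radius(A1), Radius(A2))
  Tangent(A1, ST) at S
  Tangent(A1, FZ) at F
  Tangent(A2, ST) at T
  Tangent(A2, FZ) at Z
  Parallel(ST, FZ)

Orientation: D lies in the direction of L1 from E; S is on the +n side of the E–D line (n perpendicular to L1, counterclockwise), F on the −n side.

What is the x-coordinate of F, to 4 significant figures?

-3.021

The slot axis is L1's direction at -27.7°, so u = (cos -27.7°, sin -27.7°) = (0.8854, -0.4648) and n = (−sin -27.7°, cos -27.7°) = (0.4648, 0.8854). E is at the origin and D lies 59.6 along u from E, so D = 59.6·u = (52.77, -27.70). Tangency of A1 to both parallel lines with radius 6.5 puts S and F at E ± 6.5·n: S = (3.021, 5.755), F = (-3.021, -5.755). So F.x = -3.021.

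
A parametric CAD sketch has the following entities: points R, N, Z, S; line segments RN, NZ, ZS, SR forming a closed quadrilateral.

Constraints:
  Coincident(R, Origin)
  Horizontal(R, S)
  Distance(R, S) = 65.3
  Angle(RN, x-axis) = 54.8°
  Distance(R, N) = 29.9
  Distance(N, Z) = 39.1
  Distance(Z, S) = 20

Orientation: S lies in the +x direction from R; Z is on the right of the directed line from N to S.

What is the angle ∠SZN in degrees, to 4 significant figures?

128.7°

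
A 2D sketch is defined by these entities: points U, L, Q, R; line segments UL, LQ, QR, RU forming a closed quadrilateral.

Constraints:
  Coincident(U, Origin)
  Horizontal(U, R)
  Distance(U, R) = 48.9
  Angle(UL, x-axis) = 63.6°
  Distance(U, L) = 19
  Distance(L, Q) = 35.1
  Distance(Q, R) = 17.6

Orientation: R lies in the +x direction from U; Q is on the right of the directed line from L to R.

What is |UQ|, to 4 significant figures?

34.10

U is at the origin; U and R share the same y with |UR| = 48.9 and R in +x, so R = (48.9, 0). UL runs at 63.6° with |UL| = 19.0, so L = (8.448, 17.02). Q is determined by |LQ| = 35.1 and |QR| = 17.6 together: it lies at the intersection of circle(L, 35.1) and circle(R, 17.6). With |LR| = 43.89, the foot of the radical line on LR is 32.45 from L and the perpendicular offset is √(35.1² − 32.45²) = 13.38. Taking the right-of-LR solution: Q = (33.17, -7.897).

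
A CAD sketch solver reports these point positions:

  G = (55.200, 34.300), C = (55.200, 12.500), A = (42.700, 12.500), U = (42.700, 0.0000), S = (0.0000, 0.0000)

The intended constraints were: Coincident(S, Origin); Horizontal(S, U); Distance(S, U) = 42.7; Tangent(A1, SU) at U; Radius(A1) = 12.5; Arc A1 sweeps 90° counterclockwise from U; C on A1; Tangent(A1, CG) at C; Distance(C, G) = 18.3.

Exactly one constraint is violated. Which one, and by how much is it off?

Distance(C, G) = 18.3 — off by 3.50.

S = (0.00, 0.00) ✓; S.y = 0.00, U.y = 0.00 ✓; |SU| = 42.70 ✓; ∠(AU, US) = 90.00° ✓; |AU| = 12.50 ✓; bearing(A→C) − bearing(A→U) = 90.00° ✓; |AC| = 12.50 ✓; ∠(AC, CG) = 90.00° ✓; |CG| = 21.80 ✗.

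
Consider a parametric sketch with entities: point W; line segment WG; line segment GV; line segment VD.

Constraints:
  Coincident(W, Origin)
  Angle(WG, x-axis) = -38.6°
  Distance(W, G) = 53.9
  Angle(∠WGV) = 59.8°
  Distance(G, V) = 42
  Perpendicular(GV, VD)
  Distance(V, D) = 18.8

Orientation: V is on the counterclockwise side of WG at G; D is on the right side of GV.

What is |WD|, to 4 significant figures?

67.06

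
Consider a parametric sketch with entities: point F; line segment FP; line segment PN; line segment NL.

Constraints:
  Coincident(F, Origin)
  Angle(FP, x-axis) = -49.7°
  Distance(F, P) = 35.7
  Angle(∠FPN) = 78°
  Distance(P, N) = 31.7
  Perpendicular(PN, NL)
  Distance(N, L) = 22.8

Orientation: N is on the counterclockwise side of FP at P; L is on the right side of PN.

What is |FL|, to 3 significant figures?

62.6

F is at the origin; FP runs at -49.7° with length 35.7, so P = 35.7·(cos -49.7°, sin -49.7°) = (23.1, -27.2). ∠FPN = 78.0°, so PN runs at -49.7° + (180° − 78.0°) = 52.3° from the x-axis; with |PN| = 31.7, N = P + 31.7·(cos 52.3°, sin 52.3°) = (42.5, -2.15). PN is perpendicular to NL; with |NL| = 22.8 on the right of PN, L = N + 22.8·(0.791, -0.612) = (60.5, -16.1). Then |FL| = |L − F| = 62.6.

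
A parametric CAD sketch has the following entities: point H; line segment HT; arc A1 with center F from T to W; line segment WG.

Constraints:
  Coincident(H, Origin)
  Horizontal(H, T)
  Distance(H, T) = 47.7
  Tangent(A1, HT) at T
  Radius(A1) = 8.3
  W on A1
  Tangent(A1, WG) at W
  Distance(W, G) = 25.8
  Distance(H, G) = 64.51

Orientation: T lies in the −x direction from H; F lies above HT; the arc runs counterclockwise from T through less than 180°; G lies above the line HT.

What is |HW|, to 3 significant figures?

42.6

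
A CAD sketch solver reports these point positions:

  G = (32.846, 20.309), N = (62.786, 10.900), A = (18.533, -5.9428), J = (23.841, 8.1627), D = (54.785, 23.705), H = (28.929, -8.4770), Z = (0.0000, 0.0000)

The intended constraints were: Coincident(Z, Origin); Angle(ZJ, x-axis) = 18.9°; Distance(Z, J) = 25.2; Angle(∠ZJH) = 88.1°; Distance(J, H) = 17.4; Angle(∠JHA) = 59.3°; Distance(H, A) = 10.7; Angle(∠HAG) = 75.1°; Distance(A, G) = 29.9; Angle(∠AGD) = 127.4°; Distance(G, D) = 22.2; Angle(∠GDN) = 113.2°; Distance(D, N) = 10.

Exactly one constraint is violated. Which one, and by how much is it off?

Distance(D, N) = 10 — off by 5.10.

Z = (0.00, 0.00) ✓; ZJ at 18.90° ✓; |ZJ| = 25.20 ✓; ∠ZJH = 88.10° ✓; |JH| = 17.40 ✓; ∠JHA = 59.30° ✓; |HA| = 10.70 ✓; ∠HAG = 75.10° ✓; |AG| = 29.90 ✓; ∠AGD = 127.4° ✓; |GD| = 22.20 ✓; ∠GDN = 113.2° ✓; |DN| = 15.10 ✗.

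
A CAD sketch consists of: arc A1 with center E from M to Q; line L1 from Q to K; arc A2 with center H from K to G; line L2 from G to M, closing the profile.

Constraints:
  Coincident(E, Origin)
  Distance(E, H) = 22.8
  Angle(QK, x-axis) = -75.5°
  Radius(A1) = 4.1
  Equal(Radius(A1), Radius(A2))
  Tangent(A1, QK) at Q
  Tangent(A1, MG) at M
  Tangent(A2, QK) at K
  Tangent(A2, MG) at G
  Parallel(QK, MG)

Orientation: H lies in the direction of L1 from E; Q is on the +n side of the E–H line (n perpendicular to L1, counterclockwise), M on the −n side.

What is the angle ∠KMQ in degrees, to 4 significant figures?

70.22°

Tangency of A1 to both parallel lines with radius 4.1 puts Q and M at E ± 4.1·n: Q = (3.969, 1.027), M = (-3.969, -1.027). Equal radii place K and G the same way about H: K = H + 4.1·n = (9.678, -21.05), G = H − 4.1·n = (1.739, -23.10). Then cos ∠KMQ = MK·MQ / (|MK||MQ|), giving 70.22°.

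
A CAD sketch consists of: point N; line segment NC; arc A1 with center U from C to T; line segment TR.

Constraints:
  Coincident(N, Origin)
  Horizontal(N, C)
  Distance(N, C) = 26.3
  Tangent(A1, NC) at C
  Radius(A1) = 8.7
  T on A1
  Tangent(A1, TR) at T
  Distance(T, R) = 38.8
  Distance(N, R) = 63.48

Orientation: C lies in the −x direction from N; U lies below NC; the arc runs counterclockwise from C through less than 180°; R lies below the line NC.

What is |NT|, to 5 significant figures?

35.036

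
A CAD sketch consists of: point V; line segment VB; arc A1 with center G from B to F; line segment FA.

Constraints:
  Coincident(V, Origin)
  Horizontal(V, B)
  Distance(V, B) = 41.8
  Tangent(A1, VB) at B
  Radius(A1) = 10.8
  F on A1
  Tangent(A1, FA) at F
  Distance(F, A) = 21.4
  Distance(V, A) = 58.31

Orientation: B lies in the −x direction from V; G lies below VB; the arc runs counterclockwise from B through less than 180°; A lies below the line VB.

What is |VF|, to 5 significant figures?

53.972

V is at the origin; V and B share the same y with |VB| = 41.8 and B on the −x side, so B = (-41.800, 0.0000). A1 meets VB tangentially, so GB is at right angles to VB, so G = B + (0, -10.8) = (-41.800, -10.800). Since GF ⟂ FA (tangency), |GA| = √(10.8² + 21.4²) = 23.971 regardless of where F sits on A1. So A lies on both circle(V, 58.31) and circle(G, 23.971); the below-VB intersection is A = (-47.272, -34.138). F is the foot of the tangent from A: F = (-52.298, -13.336).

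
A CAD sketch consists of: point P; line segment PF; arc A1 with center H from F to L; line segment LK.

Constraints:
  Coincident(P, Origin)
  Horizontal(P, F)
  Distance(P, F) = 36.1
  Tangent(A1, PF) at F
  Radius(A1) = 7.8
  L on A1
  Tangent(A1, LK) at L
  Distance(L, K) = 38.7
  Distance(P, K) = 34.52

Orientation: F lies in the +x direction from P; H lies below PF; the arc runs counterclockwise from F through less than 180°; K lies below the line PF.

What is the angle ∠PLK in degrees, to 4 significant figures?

58.68°

P is at the origin; P and F share the same y with |PF| = 36.1 and F on the +x side, so F = (36.10, 0.000). Tangency of A1 to PF means the radius HF is perpendicular to PF, so H = F + (0, -7.8) = (36.10, -7.800). Since HL ⟂ LK (tangency), |HK| = √(7.8² + 38.7²) = 39.48 regardless of where L sits on A1. So K lies on both circle(P, 34.52) and circle(H, 39.48); the below-PF intersection is K = (6.485, -33.91). L is the foot of the tangent from K: L = (29.89, -3.083).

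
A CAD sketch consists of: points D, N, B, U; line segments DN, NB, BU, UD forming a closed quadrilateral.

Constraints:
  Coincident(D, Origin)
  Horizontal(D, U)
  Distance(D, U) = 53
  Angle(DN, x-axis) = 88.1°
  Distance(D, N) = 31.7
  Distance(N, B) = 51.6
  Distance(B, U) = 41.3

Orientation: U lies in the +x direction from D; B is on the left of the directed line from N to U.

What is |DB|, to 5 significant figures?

66.198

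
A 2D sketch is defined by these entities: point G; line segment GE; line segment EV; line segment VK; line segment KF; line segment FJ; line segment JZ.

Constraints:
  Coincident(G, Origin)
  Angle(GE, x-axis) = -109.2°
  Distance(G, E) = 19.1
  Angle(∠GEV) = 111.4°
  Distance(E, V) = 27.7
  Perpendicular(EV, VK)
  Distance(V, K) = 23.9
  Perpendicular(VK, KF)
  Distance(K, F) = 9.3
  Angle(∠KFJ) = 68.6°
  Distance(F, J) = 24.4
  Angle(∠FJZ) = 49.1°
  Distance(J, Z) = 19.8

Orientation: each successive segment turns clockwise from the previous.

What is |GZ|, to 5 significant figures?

43.486

G is at the origin; GE runs at -109.2° with length 19.1, so E = (-6.2814, -18.038). ∠GEV = 111.4° gives EV at -177.80° from the x-axis; with |EV| = 27.7, V = (-33.961, -19.101). The perpendicularity gives VK at right angles to EV, so VK runs at 92.200°; with |VK| = 23.9, K = (-34.878, 4.7815). VK ⟂ KF, so KF runs at 2.2000°; with |KF| = 9.3, F = (-25.585, 5.1385). ∠KFJ = 68.6° gives FJ at -109.20° from the x-axis; with |FJ| = 24.4, J = (-33.610, -17.904). ∠FJZ = 49.1° gives JZ at 119.90° from the x-axis; with |JZ| = 19.8, Z = (-43.480, -0.73977). Then |GZ| = |Z − G| = 43.486.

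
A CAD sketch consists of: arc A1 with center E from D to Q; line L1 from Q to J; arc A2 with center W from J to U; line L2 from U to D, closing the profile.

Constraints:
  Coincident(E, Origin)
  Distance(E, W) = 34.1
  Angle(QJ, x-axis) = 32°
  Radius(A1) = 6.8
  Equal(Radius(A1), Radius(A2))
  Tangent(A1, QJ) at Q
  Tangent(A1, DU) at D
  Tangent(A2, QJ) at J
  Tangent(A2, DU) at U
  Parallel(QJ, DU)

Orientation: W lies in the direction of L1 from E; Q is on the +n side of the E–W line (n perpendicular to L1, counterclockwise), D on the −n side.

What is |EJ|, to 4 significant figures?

34.77

The slot axis is L1's direction at 32.0°, so u = (cos 32.0°, sin 32.0°) = (0.8480, 0.5299) and n = (−sin 32.0°, cos 32.0°) = (-0.5299, 0.8480). E is at the origin and W lies 34.1 along u from E, so W = 34.1·u = (28.92, 18.07). Tangency of A1 to both parallel lines with radius 6.8 puts Q and D at E ± 6.8·n: Q = (-3.603, 5.767), D = (3.603, -5.767). Equal radii place J and U the same way about W: J = W + 6.8·n = (25.31, 23.84), U = W − 6.8·n = (32.52, 12.30). Then |EJ| = |J − E| = 34.77.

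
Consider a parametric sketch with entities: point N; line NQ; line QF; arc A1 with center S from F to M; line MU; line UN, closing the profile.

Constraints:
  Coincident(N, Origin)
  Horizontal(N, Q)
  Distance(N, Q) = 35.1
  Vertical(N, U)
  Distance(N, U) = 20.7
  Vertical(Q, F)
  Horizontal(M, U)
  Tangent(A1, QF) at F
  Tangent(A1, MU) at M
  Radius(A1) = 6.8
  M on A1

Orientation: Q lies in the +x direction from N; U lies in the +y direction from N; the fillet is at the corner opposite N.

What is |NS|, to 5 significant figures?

31.529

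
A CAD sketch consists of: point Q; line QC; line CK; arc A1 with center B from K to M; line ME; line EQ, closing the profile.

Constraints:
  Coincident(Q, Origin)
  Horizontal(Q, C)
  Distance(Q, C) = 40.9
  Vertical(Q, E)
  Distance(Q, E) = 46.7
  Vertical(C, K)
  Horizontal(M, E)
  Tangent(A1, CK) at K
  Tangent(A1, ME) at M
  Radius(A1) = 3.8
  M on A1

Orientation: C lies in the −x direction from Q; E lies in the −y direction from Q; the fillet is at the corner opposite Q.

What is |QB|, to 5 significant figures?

56.717

Q is at the origin; QC is horizontal with |QC| = 40.9 and C on the −x side, so C = (-40.900, 0.0000). QE is vertical with |QE| = 46.7 and E on the −y side, so E = (0.0000, -46.700). The virtual corner opposite Q is at (-40.900, -46.700). Tangency of A1 to CK means the radius BK is perpendicular to CK and tangency of A1 to ME means the radius BM is perpendicular to ME, with radius 3.8, so the center B sits 3.8 in from both sides at B = (-37.100, -42.900). Then |QB| = |B − Q| = 56.717.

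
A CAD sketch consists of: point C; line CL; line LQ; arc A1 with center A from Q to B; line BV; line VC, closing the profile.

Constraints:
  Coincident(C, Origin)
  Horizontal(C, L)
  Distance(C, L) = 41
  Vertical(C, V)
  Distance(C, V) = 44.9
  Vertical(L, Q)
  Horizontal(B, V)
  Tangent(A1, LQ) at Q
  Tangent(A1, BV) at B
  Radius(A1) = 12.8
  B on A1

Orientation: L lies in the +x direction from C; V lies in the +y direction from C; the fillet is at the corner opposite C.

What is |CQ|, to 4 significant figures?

52.07

C is at the origin; CL is horizontal with |CL| = 41.0 and L on the +x side, so L = (41.00, 0.000). CV is vertical with |CV| = 44.9 and V on the +y side, so V = (0.000, 44.90). The virtual corner opposite C is at (41.00, 44.90). Tangency of A1 to LQ means the radius AQ is perpendicular to LQ and A1 meets BV tangentially, so AB is at right angles to BV, with radius 12.8, so the center A sits 12.8 in from both sides at A = (28.20, 32.10). That places the tangent points at Q = (41.00, 32.10) on LQ and B = (28.20, 44.90) on BV. Then |CQ| = |Q − C| = 52.07.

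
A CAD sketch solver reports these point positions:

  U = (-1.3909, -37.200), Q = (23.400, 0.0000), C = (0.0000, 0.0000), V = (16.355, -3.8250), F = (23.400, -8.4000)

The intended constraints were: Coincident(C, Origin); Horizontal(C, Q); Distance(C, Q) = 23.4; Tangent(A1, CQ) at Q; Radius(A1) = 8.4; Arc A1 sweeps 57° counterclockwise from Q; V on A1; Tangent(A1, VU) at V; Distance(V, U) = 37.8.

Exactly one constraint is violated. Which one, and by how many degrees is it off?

Tangent(A1, VU) at V — off by 5.00°.

C = (0.00, 0.00) ✓; C.y = 0.00, Q.y = 0.00 ✓; |CQ| = 23.40 ✓; ∠(FQ, QC) = 90.00° ✓; |FQ| = 8.400 ✓; bearing(F→V) − bearing(F→Q) = 57.00° ✓; |FV| = 8.400 ✓; ∠(FV, VU) = 85.00° ✗; |VU| = 37.80 ✓.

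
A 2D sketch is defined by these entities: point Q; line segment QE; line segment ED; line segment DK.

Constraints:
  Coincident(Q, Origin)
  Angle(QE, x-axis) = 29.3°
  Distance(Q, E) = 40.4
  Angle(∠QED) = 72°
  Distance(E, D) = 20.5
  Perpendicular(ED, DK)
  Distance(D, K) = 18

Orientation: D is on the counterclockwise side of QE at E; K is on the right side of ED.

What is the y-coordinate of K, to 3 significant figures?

46.9

∠QED = 72.0°, so ED runs at 29.3° + (180° − 72.0°) = 137° from the x-axis; with |ED| = 20.5, D = E + 20.5·(cos 137°, sin 137°) = (20.2, 33.7). ED is perpendicular to DK; with |DK| = 18.0 on the right of ED, K = D + 18.0·(0.678, 0.735) = (32.4, 46.9). So K.y = 46.9.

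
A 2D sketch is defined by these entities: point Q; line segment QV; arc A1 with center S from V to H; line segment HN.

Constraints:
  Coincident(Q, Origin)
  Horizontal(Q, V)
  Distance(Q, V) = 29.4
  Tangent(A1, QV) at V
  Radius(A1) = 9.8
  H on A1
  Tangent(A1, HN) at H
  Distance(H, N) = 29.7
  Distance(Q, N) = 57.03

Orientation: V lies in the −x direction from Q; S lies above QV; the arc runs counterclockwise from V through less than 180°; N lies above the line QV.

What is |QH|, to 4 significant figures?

27.59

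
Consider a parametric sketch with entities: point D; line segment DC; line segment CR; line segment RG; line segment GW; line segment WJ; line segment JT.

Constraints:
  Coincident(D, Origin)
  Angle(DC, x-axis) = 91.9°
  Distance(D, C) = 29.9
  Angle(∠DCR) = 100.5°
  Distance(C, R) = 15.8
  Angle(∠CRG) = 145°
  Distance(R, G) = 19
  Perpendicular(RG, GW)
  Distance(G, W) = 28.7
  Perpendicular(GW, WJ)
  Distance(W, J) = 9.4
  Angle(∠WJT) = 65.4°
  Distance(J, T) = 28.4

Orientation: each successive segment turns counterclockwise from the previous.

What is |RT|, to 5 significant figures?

21.615

D is at the origin; DC runs at 91.9° with length 29.9, so C = (-0.99134, 29.884). ∠DCR = 100.5° gives CR at 171.40° from the x-axis; with |CR| = 15.8, R = (-16.614, 32.246). ∠CRG = 145.0° gives RG at -153.60° from the x-axis; with |RG| = 19.0, G = (-33.632, 23.798). RG ⟂ GW, so GW runs at -63.600°; with |GW| = 28.7, W = (-20.871, -1.9088). The perpendicularity gives WJ at right angles to GW, so WJ runs at 26.400°; with |WJ| = 9.4, J = (-12.451, 2.2708). ∠WJT = 65.4° gives JT at 141.00° from the x-axis; with |JT| = 28.4, T = (-34.522, 20.143). Then |RT| = |T − R| = 21.615.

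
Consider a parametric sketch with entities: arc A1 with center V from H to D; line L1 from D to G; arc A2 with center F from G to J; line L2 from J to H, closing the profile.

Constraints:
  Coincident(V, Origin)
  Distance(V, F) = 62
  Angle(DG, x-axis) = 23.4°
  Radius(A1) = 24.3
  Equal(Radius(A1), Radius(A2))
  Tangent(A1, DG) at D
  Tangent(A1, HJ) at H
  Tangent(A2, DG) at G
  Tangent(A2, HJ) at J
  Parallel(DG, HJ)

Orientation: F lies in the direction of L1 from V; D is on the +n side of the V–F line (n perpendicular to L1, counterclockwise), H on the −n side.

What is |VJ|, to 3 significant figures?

66.6

The slot axis is L1's direction at 23.4°, so u = (cos 23.4°, sin 23.4°) = (0.918, 0.397) and n = (−sin 23.4°, cos 23.4°) = (-0.397, 0.918). V is at the origin and F lies 62.0 along u from V, so F = 62.0·u = (56.9, 24.6). Tangency of A1 to both parallel lines with radius 24.3 puts D and H at V ± 24.3·n: D = (-9.65, 22.3), H = (9.65, -22.3). Equal radii place G and J the same way about F: G = F + 24.3·n = (47.3, 46.9), J = F − 24.3·n = (66.6, 2.32). Then |VJ| = |J − V| = 66.6.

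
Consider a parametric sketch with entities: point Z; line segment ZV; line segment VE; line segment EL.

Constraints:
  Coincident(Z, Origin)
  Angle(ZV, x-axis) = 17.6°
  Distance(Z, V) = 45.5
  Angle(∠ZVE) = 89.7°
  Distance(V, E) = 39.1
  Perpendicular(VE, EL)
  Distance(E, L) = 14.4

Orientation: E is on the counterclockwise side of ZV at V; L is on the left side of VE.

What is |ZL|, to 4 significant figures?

49.77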